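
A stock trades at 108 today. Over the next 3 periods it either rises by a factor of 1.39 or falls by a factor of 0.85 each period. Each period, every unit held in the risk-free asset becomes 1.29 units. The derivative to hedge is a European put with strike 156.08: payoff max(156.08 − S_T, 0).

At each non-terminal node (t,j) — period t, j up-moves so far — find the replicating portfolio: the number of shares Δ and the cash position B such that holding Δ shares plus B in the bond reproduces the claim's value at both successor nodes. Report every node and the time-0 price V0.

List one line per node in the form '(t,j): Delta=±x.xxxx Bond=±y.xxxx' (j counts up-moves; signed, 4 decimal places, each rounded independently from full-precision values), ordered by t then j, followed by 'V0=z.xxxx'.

No-arbitrage ⇒ martingale measure with p* = (R−d)/(u−d) = 0.8148.
Terminal values V(3,·): V(3,0)=89.7545, V(3,1)=47.6183, V(3,2)=0.0000, V(3,3)=0.0000
(2,0): S=78.0300. Δ = (V_up−V_dn)/(S_up−S_dn) = (47.6183−89.7545)/(108.4617−66.3255) = -1.0000. V = [p*·47.6183 + (1−p*)·89.7545]/1.29 = 42.9622. B = V − Δ·S = 120.9922.
(2,1): S=127.6020. Δ = (V_up−V_dn)/(S_up−S_dn) = (0.0000−47.6183)/(177.3668−108.4617) = -0.6911. V = [p*·0.0000 + (1−p*)·47.6183]/1.29 = 6.8358. B = V − Δ·S = 95.0179.
(2,2): S=208.6668. Δ = (V_up−V_dn)/(S_up−S_dn) = (0.0000−0.0000)/(290.0469−177.3668) = 0.0000. V = [p*·0.0000 + (1−p*)·0.0000]/1.29 = 0.0000. B = V − Δ·S = 0.0000.
(1,0): S=91.8000. Δ = (V_up−V_dn)/(S_up−S_dn) = (6.8358−42.9622)/(127.6020−78.0300) = -0.7288. V = [p*·6.8358 + (1−p*)·42.9622]/1.29 = 10.4852. B = V − Δ·S = 77.3860.
(1,1): S=150.1200. Δ = (V_up−V_dn)/(S_up−S_dn) = (0.0000−6.8358)/(208.6668−127.6020) = -0.0843. V = [p*·0.0000 + (1−p*)·6.8358]/1.29 = 0.9813. B = V − Δ·S = 13.6402.
(0,0): S=108.0000. Δ = (V_up−V_dn)/(S_up−S_dn) = (0.9813−10.4852)/(150.1200−91.8000) = -0.1630. V = [p*·0.9813 + (1−p*)·10.4852]/1.29 = 2.1250. B = V − Δ·S = 19.7248.
Self-financing check: at every node Δ·S+B equals the discounted successor values.

(0,0): Delta=-0.1630 Bond=19.7248
(1,0): Delta=-0.7288 Bond=77.3860
(1,1): Delta=-0.0843 Bond=13.6402
(2,0): Delta=-1.0000 Bond=120.9922
(2,1): Delta=-0.6911 Bond=95.0179
(2,2): Delta=0.0000 Bond=0.0000
V0=2.1250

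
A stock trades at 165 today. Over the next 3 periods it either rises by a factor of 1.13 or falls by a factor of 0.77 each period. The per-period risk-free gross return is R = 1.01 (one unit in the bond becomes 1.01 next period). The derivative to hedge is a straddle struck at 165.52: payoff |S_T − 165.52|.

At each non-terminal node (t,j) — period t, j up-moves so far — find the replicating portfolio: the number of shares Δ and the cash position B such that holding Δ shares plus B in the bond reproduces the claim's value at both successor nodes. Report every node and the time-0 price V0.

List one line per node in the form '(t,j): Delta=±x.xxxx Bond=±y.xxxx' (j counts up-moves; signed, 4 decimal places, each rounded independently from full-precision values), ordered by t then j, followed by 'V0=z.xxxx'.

Since d<R<u, set p* = (R−d)/(u−d) = 0.6667; price each node as the discounted p*-expectation of its children.
At expiry t=3: V(3,0)=90.1921, V(3,1)=54.9738, V(3,2)=3.2899, V(3,3)=72.5580
(2,0): S=97.8285. Δ = (V_up−V_dn)/(S_up−S_dn) = (54.9738−90.1921)/(110.5462−75.3279) = -1.0000. V = [p*·54.9738 + (1−p*)·90.1921]/1.01 = 66.0527. B = V − Δ·S = 163.8812.
(2,1): S=143.5665. Δ = (V_up−V_dn)/(S_up−S_dn) = (3.2899−54.9738)/(162.2301−110.5462) = -1.0000. V = [p*·3.2899 + (1−p*)·54.9738]/1.01 = 20.3147. B = V − Δ·S = 163.8812.
(2,2): S=210.6885. Δ = (V_up−V_dn)/(S_up−S_dn) = (72.5580−3.2899)/(238.0780−162.2301) = 0.9133. V = [p*·72.5580 + (1−p*)·3.2899]/1.01 = 48.9788. B = V − Δ·S = -143.4327.
(1,0): S=127.0500. Δ = (V_up−V_dn)/(S_up−S_dn) = (20.3147−66.0527)/(143.5665−97.8285) = -1.0000. V = [p*·20.3147 + (1−p*)·66.0527]/1.01 = 35.2086. B = V − Δ·S = 162.2586.
(1,1): S=186.4500. Δ = (V_up−V_dn)/(S_up−S_dn) = (48.9788−20.3147)/(210.6885−143.5665) = 0.4270. V = [p*·48.9788 + (1−p*)·20.3147]/1.01 = 39.0338. B = V − Δ·S = -40.5888.
(0,0): S=165.0000. Δ = (V_up−V_dn)/(S_up−S_dn) = (39.0338−35.2086)/(186.4500−127.0500) = 0.0644. V = [p*·39.0338 + (1−p*)·35.2086]/1.01 = 37.3849. B = V − Δ·S = 26.7594.
Check: Δ(0,0)·S0 + B(0,0) = 37.3849 = V0.

(0,0): Delta=0.0644 Bond=26.7594
(1,0): Delta=-1.0000 Bond=162.2586
(1,1): Delta=0.4270 Bond=-40.5888
(2,0): Delta=-1.0000 Bond=163.8812
(2,1): Delta=-1.0000 Bond=163.8812
(2,2): Delta=0.9133 Bond=-143.4327
V0=37.3849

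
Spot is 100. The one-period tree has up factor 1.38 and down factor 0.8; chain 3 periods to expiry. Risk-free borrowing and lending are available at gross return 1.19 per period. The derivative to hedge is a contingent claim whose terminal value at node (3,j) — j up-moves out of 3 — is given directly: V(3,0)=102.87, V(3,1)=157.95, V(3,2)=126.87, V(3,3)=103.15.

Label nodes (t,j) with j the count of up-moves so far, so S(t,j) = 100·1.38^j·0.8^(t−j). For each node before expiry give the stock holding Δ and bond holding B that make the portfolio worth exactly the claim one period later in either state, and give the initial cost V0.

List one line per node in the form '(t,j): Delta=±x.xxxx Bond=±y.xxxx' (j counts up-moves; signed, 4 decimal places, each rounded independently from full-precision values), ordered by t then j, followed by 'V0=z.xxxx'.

Since d<R<u, set p* = (R−d)/(u−d) = 0.6724; price each node as the discounted p*-expectation of its children.
Terminal values V(3,·): V(3,0)=102.8700, V(3,1)=157.9500, V(3,2)=126.8700, V(3,3)=103.1500
Node (2,0) S=64.0000: V=(p*·157.9500+(1−p*)·102.8700)/1.19=117.5685; Δ=(157.9500−102.8700)/(88.3200−51.2000)=1.4838; B=V−Δ·S=22.6030
Node (2,1) S=110.4000: V=(p*·126.8700+(1−p*)·157.9500)/1.19=115.1692; Δ=(126.8700−157.9500)/(152.3520−88.3200)=-0.4854; B=V−Δ·S=168.7554
Node (2,2) S=190.4400: V=(p*·103.1500+(1−p*)·126.8700)/1.19=93.2104; Δ=(103.1500−126.8700)/(262.8072−152.3520)=-0.2147; B=V−Δ·S=134.1069
Node (1,0) S=80.0000: V=(p*·115.1692+(1−p*)·117.5685)/1.19=97.4413; Δ=(115.1692−117.5685)/(110.4000−64.0000)=-0.0517; B=V−Δ·S=101.5781
Node (1,1) S=138.0000: V=(p*·93.2104+(1−p*)·115.1692)/1.19=84.3729; Δ=(93.2104−115.1692)/(190.4400−110.4000)=-0.2743; B=V−Δ·S=122.2330
Node (0,0) S=100.0000: V=(p*·84.3729+(1−p*)·97.4413)/1.19=74.4991; Δ=(84.3729−97.4413)/(138.0000−80.0000)=-0.2253; B=V−Δ·S=97.0309
Each (Δ,B) replicates both successor values, so the strategy is self-financing and V0 is arbitrage-free.

(0,0): Delta=-0.2253 Bond=97.0309
(1,0): Delta=-0.0517 Bond=101.5781
(1,1): Delta=-0.2743 Bond=122.2330
(2,0): Delta=1.4838 Bond=22.6030
(2,1): Delta=-0.4854 Bond=168.7554
(2,2): Delta=-0.2147 Bond=134.1069
V0=74.4991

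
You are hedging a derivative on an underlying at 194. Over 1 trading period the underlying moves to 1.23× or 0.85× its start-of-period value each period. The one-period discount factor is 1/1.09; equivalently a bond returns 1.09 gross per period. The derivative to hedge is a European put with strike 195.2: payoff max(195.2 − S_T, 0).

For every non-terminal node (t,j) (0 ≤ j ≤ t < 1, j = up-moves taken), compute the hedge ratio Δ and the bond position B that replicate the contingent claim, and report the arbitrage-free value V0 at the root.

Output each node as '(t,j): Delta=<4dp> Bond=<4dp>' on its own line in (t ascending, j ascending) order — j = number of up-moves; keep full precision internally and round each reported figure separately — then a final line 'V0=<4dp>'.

No-arbitrage ⇒ martingale measure with p* = (R−d)/(u−d) = 0.6316.
At expiry t=1: V(1,0)=30.3000, V(1,1)=0.0000
  t=0,j=0: stock 194.0000 → up 238.6200 (V=0.0000), down 164.9000 (V=30.3000). Price 10.2414; hedge Δ=-0.4110, bond B=89.9783.
The time-0 hedge costs 10.2414, which is the no-arbitrage price.

(0,0): Delta=-0.4110 Bond=89.9783
V0=10.2414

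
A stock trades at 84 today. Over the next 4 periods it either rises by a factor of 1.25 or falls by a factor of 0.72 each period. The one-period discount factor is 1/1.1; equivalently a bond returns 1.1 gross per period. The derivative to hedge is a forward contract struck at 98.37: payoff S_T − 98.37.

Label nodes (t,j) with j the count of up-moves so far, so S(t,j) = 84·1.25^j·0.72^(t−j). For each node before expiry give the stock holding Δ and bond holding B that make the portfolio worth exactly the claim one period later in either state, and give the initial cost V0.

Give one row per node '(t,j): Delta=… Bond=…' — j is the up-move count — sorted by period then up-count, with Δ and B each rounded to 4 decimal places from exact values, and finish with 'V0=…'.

(0,0): Delta=1.0000 Bond=-67.1880
(1,0): Delta=1.0000 Bond=-73.9068
(1,1): Delta=1.0000 Bond=-73.9068
(2,0): Delta=1.0000 Bond=-81.2975
(2,1): Delta=1.0000 Bond=-81.2975
(2,2): Delta=1.0000 Bond=-81.2975
(3,0): Delta=1.0000 Bond=-89.4273
(3,1): Delta=1.0000 Bond=-89.4273
(3,2): Delta=1.0000 Bond=-89.4273
(3,3): Delta=1.0000 Bond=-89.4273
V0=16.8120

Under the risk-neutral measure, an up-move has probability p* = (R−d)/(u−d) = 0.7170 and values discount at R = 1.1.
Payoff layer (t=4): V(4,0)=-75.7960, V(4,1)=-59.1790, V(4,2)=-30.3300, V(4,3)=19.7550, V(4,4)=106.7081
Node (3,0) S=31.3528: V=(p*·-59.1790+(1−p*)·-75.7960)/1.1=-58.0744; Δ=(-59.1790−-75.7960)/(39.1910−22.5740)=1.0000; B=V−Δ·S=-89.4273
Node (3,1) S=54.4320: V=(p*·-30.3300+(1−p*)·-59.1790)/1.1=-34.9953; Δ=(-30.3300−-59.1790)/(68.0400−39.1910)=1.0000; B=V−Δ·S=-89.4273
Node (3,2) S=94.5000: V=(p*·19.7550+(1−p*)·-30.3300)/1.1=5.0727; Δ=(19.7550−-30.3300)/(118.1250−68.0400)=1.0000; B=V−Δ·S=-89.4273
Node (3,3) S=164.0625: V=(p*·106.7081+(1−p*)·19.7550)/1.1=74.6352; Δ=(106.7081−19.7550)/(205.0781−118.1250)=1.0000; B=V−Δ·S=-89.4273
Node (2,0) S=43.5456: V=(p*·-34.9953+(1−p*)·-58.0744)/1.1=-37.7519; Δ=(-34.9953−-58.0744)/(54.4320−31.3528)=1.0000; B=V−Δ·S=-81.2975
Node (2,1) S=75.6000: V=(p*·5.0727+(1−p*)·-34.9953)/1.1=-5.6975; Δ=(5.0727−-34.9953)/(94.5000−54.4320)=1.0000; B=V−Δ·S=-81.2975
Node (2,2) S=131.2500: V=(p*·74.6352+(1−p*)·5.0727)/1.1=49.9525; Δ=(74.6352−5.0727)/(164.0625−94.5000)=1.0000; B=V−Δ·S=-81.2975
Node (1,0) S=60.4800: V=(p*·-5.6975+(1−p*)·-37.7519)/1.1=-13.4268; Δ=(-5.6975−-37.7519)/(75.6000−43.5456)=1.0000; B=V−Δ·S=-73.9068
Node (1,1) S=105.0000: V=(p*·49.9525+(1−p*)·-5.6975)/1.1=31.0932; Δ=(49.9525−-5.6975)/(131.2500−75.6000)=1.0000; B=V−Δ·S=-73.9068
Node (0,0) S=84.0000: V=(p*·31.0932+(1−p*)·-13.4268)/1.1=16.8120; Δ=(31.0932−-13.4268)/(105.0000−60.4800)=1.0000; B=V−Δ·S=-67.1880
The time-0 hedge costs 16.8120, which is the no-arbitrage price.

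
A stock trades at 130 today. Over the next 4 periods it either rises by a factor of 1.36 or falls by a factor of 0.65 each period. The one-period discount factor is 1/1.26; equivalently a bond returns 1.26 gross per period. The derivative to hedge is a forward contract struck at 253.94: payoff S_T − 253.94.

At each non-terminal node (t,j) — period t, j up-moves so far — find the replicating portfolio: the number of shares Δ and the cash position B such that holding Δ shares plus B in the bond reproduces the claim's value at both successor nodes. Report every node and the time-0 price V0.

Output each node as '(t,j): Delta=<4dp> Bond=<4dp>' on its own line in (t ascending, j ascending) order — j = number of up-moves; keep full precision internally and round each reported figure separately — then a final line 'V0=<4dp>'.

(0,0): Delta=1.0000 Bond=-100.7509
(1,0): Delta=1.0000 Bond=-126.9461
(1,1): Delta=1.0000 Bond=-126.9461
(2,0): Delta=1.0000 Bond=-159.9521
(2,1): Delta=1.0000 Bond=-159.9521
(2,2): Delta=1.0000 Bond=-159.9521
(3,0): Delta=1.0000 Bond=-201.5397
(3,1): Delta=1.0000 Bond=-201.5397
(3,2): Delta=1.0000 Bond=-201.5397
(3,3): Delta=1.0000 Bond=-201.5397
V0=29.2491

Since d<R<u, set p* = (R−d)/(u−d) = 0.8592; price each node as the discounted p*-expectation of its children.
Payoff layer (t=4): V(4,0)=-230.7342, V(4,1)=-205.3863, V(4,2)=-152.3507, V(4,3)=-41.3840, V(4,4)=190.7926
Node (3,0) S=35.7013: V=(p*·-205.3863+(1−p*)·-230.7342)/1.26=-165.8384; Δ=(-205.3863−-230.7342)/(48.5537−23.2058)=1.0000; B=V−Δ·S=-201.5397
Node (3,1) S=74.6980: V=(p*·-152.3507+(1−p*)·-205.3863)/1.26=-126.8417; Δ=(-152.3507−-205.3863)/(101.5893−48.5537)=1.0000; B=V−Δ·S=-201.5397
Node (3,2) S=156.2912: V=(p*·-41.3840+(1−p*)·-152.3507)/1.26=-45.2485; Δ=(-41.3840−-152.3507)/(212.5560−101.5893)=1.0000; B=V−Δ·S=-201.5397
Node (3,3) S=327.0093: V=(p*·190.7926+(1−p*)·-41.3840)/1.26=125.4696; Δ=(190.7926−-41.3840)/(444.7326−212.5560)=1.0000; B=V−Δ·S=-201.5397
Node (2,0) S=54.9250: V=(p*·-126.8417+(1−p*)·-165.8384)/1.26=-105.0271; Δ=(-126.8417−-165.8384)/(74.6980−35.7013)=1.0000; B=V−Δ·S=-159.9521
Node (2,1) S=114.9200: V=(p*·-45.2485+(1−p*)·-126.8417)/1.26=-45.0321; Δ=(-45.2485−-126.8417)/(156.2912−74.6980)=1.0000; B=V−Δ·S=-159.9521
Node (2,2) S=240.4480: V=(p*·125.4696+(1−p*)·-45.2485)/1.26=80.4959; Δ=(125.4696−-45.2485)/(327.0093−156.2912)=1.0000; B=V−Δ·S=-159.9521
Node (1,0) S=84.5000: V=(p*·-45.0321+(1−p*)·-105.0271)/1.26=-42.4461; Δ=(-45.0321−-105.0271)/(114.9200−54.9250)=1.0000; B=V−Δ·S=-126.9461
Node (1,1) S=176.8000: V=(p*·80.4959+(1−p*)·-45.0321)/1.26=49.8539; Δ=(80.4959−-45.0321)/(240.4480−114.9200)=1.0000; B=V−Δ·S=-126.9461
Node (0,0) S=130.0000: V=(p*·49.8539+(1−p*)·-42.4461)/1.26=29.2491; Δ=(49.8539−-42.4461)/(176.8000−84.5000)=1.0000; B=V−Δ·S=-100.7509
Self-financing check: at every node Δ·S+B equals the discounted successor values.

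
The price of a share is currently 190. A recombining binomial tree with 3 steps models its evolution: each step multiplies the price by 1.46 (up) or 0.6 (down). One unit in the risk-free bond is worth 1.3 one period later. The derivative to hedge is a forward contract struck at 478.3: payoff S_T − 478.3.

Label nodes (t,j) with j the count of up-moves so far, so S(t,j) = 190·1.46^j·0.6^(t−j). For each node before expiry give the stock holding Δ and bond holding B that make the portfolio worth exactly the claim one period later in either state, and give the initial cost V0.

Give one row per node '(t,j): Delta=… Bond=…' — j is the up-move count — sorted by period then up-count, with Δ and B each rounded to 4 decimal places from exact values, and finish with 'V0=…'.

Risk-neutral probability p* = (R−d)/(u−d) = (1.3−0.6)/(1.46−0.6) = 0.8140.
Payoff layer (t=3): V(3,0)=-437.2600, V(3,1)=-378.4360, V(3,2)=-235.2976, V(3,3)=113.0058
  t=2,j=0: stock 68.4000 → up 99.8640 (V=-378.4360), down 41.0400 (V=-437.2600). Price -299.5231; hedge Δ=1.0000, bond B=-367.9231.
  t=2,j=1: stock 166.4400 → up 243.0024 (V=-235.2976), down 99.8640 (V=-378.4360). Price -201.4831; hedge Δ=1.0000, bond B=-367.9231.
  t=2,j=2: stock 405.0040 → up 591.3058 (V=113.0058), down 243.0024 (V=-235.2976). Price 37.0809; hedge Δ=1.0000, bond B=-367.9231.
  t=1,j=0: stock 114.0000 → up 166.4400 (V=-201.4831), down 68.4000 (V=-299.5231). Price -169.0178; hedge Δ=1.0000, bond B=-283.0178.
  t=1,j=1: stock 277.4000 → up 405.0040 (V=37.0809), down 166.4400 (V=-201.4831). Price -5.6178; hedge Δ=1.0000, bond B=-283.0178.
  t=0,j=0: stock 190.0000 → up 277.4000 (V=-5.6178), down 114.0000 (V=-169.0178). Price -27.7060; hedge Δ=1.0000, bond B=-217.7060.
Self-financing check: at every node Δ·S+B equals the discounted successor values.

(0,0): Delta=1.0000 Bond=-217.7060
(1,0): Delta=1.0000 Bond=-283.0178
(1,1): Delta=1.0000 Bond=-283.0178
(2,0): Delta=1.0000 Bond=-367.9231
(2,1): Delta=1.0000 Bond=-367.9231
(2,2): Delta=1.0000 Bond=-367.9231
V0=-27.7060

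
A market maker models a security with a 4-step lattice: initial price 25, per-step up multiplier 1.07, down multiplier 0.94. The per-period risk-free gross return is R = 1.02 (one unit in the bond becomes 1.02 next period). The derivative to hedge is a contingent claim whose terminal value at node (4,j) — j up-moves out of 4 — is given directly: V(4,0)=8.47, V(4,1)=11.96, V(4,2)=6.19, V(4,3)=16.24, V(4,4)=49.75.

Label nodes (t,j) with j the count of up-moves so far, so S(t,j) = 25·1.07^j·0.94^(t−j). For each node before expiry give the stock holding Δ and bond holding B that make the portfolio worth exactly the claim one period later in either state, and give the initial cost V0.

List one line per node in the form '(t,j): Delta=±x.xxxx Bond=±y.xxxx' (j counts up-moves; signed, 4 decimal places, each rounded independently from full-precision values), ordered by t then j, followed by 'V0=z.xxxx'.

No-arbitrage ⇒ martingale measure with p* = (R−d)/(u−d) = 0.6154.
Terminal payoffs: V(4,0)=8.4700, V(4,1)=11.9600, V(4,2)=6.1900, V(4,3)=16.2400, V(4,4)=49.7500
Node (3,0) S=20.7646: V=(p*·11.9600+(1−p*)·8.4700)/1.02=10.4095; Δ=(11.9600−8.4700)/(22.2181−19.5187)=1.2929; B=V−Δ·S=-16.4367
Node (3,1) S=23.6363: V=(p*·6.1900+(1−p*)·11.9600)/1.02=8.2443; Δ=(6.1900−11.9600)/(25.2908−22.2181)=-1.8778; B=V−Δ·S=52.6290
Node (3,2) S=26.9051: V=(p*·16.2400+(1−p*)·6.1900)/1.02=12.1320; Δ=(16.2400−6.1900)/(28.7885−25.2908)=2.8733; B=V−Δ·S=-65.1757
Node (3,3) S=30.6261: V=(p*·49.7500+(1−p*)·16.2400)/1.02=36.1388; Δ=(49.7500−16.2400)/(32.7699−28.7885)=8.4167; B=V−Δ·S=-221.6305
Node (2,0) S=22.0900: V=(p*·8.2443+(1−p*)·10.4095)/1.02=8.8991; Δ=(8.2443−10.4095)/(23.6363−20.7646)=-0.7540; B=V−Δ·S=25.5542
Node (2,1) S=25.1450: V=(p*·12.1320+(1−p*)·8.2443)/1.02=10.4282; Δ=(12.1320−8.2443)/(26.9052−23.6363)=1.1893; B=V−Δ·S=-19.4767
Node (2,2) S=28.6225: V=(p*·36.1388+(1−p*)·12.1320)/1.02=26.3778; Δ=(36.1388−12.1320)/(30.6261−26.9051)=6.4518; B=V−Δ·S=-158.2898
Node (1,0) S=23.5000: V=(p*·10.4282+(1−p*)·8.8991)/1.02=9.6471; Δ=(10.4282−8.8991)/(25.1450−22.0900)=0.5005; B=V−Δ·S=-2.1148
Node (1,1) S=26.7500: V=(p*·26.3778+(1−p*)·10.4282)/1.02=19.8464; Δ=(26.3778−10.4282)/(28.6225−25.1450)=4.5865; B=V−Δ·S=-102.8433
Node (0,0) S=25.0000: V=(p*·19.8464+(1−p*)·9.6471)/1.02=15.6114; Δ=(19.8464−9.6471)/(26.7500−23.5000)=3.1382; B=V−Δ·S=-62.8447
Check: Δ(0,0)·S0 + B(0,0) = 15.6114 = V0.

(0,0): Delta=3.1382 Bond=-62.8447
(1,0): Delta=0.5005 Bond=-2.1148
(1,1): Delta=4.5865 Bond=-102.8433
(2,0): Delta=-0.7540 Bond=25.5542
(2,1): Delta=1.1893 Bond=-19.4767
(2,2): Delta=6.4518 Bond=-158.2898
(3,0): Delta=1.2929 Bond=-16.4367
(3,1): Delta=-1.8778 Bond=52.6290
(3,2): Delta=2.8733 Bond=-65.1757
(3,3): Delta=8.4167 Bond=-221.6305
V0=15.6114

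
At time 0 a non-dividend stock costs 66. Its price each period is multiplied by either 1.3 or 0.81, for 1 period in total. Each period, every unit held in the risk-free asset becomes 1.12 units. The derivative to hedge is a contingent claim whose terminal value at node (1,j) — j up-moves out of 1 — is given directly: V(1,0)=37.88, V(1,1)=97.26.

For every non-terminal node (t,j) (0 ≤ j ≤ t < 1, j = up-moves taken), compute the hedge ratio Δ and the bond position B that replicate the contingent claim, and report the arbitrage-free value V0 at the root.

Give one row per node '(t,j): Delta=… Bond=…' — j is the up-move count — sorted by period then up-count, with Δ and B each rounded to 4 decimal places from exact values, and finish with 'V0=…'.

Under the risk-neutral measure, an up-move has probability p* = (R−d)/(u−d) = 0.6327 and values discount at R = 1.12.
Terminal payoffs: V(1,0)=37.8800, V(1,1)=97.2600
Node (0,0) S=66.0000: V=(p*·97.2600+(1−p*)·37.8800)/1.12=67.3633; Δ=(97.2600−37.8800)/(85.8000−53.4600)=1.8361; B=V−Δ·S=-53.8203
Root portfolio cost Δ·66+B reproduces V0=67.3633.

(0,0): Delta=1.8361 Bond=-53.8203
V0=67.3633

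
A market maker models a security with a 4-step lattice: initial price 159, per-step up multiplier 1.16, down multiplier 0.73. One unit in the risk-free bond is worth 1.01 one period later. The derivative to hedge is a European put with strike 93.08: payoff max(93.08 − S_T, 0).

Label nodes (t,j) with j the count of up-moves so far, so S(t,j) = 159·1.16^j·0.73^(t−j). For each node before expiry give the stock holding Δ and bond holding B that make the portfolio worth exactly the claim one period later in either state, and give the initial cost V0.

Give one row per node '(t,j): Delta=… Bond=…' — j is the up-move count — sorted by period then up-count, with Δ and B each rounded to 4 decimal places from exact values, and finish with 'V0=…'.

(0,0): Delta=-0.0880 Bond=16.9415
(1,0): Delta=-0.2539 Bond=36.3654
(1,1): Delta=-0.0321 Bond=6.7960
(2,0): Delta=-0.6296 Bond=68.5600
(2,1): Delta=-0.1272 Bond=19.6768
(2,2): Delta=0.0000 Bond=0.0000
(3,0): Delta=-1.0000 Bond=92.1584
(3,1): Delta=-0.5047 Bond=56.9709
(3,2): Delta=0.0000 Bond=0.0000
(3,3): Delta=0.0000 Bond=0.0000
V0=2.9483

Risk-neutral probability p* = (R−d)/(u−d) = (1.01−0.73)/(1.16−0.73) = 0.6512.
Terminal values V(4,·): V(4,0)=47.9268, V(4,1)=21.3297, V(4,2)=0.0000, V(4,3)=0.0000, V(4,4)=0.0000
Node (3,0) S=61.8537: V=(p*·21.3297+(1−p*)·47.9268)/1.01=30.3047; Δ=(21.3297−47.9268)/(71.7503−45.1532)=-1.0000; B=V−Δ·S=92.1584
Node (3,1) S=98.2881: V=(p*·0.0000+(1−p*)·21.3297)/1.01=7.3669; Δ=(0.0000−21.3297)/(114.0142−71.7503)=-0.5047; B=V−Δ·S=56.9709
Node (3,2) S=156.1838: V=(p*·0.0000+(1−p*)·0.0000)/1.01=0.0000; Δ=(0.0000−0.0000)/(181.1732−114.0142)=0.0000; B=V−Δ·S=0.0000
Node (3,3) S=248.1825: V=(p*·0.0000+(1−p*)·0.0000)/1.01=0.0000; Δ=(0.0000−0.0000)/(287.8917−181.1732)=0.0000; B=V−Δ·S=0.0000
Node (2,0) S=84.7311: V=(p*·7.3669+(1−p*)·30.3047)/1.01=15.2163; Δ=(7.3669−30.3047)/(98.2881−61.8537)=-0.6296; B=V−Δ·S=68.5600
Node (2,1) S=134.6412: V=(p*·0.0000+(1−p*)·7.3669)/1.01=2.5444; Δ=(0.0000−7.3669)/(156.1838−98.2881)=-0.1272; B=V−Δ·S=19.6768
Node (2,2) S=213.9504: V=(p*·0.0000+(1−p*)·0.0000)/1.01=0.0000; Δ=(0.0000−0.0000)/(248.1825−156.1838)=0.0000; B=V−Δ·S=0.0000
Node (1,0) S=116.0700: V=(p*·2.5444+(1−p*)·15.2163)/1.01=6.8959; Δ=(2.5444−15.2163)/(134.6412−84.7311)=-0.2539; B=V−Δ·S=36.3654
Node (1,1) S=184.4400: V=(p*·0.0000+(1−p*)·2.5444)/1.01=0.8788; Δ=(0.0000−2.5444)/(213.9504−134.6412)=-0.0321; B=V−Δ·S=6.7960
Node (0,0) S=159.0000: V=(p*·0.8788+(1−p*)·6.8959)/1.01=2.9483; Δ=(0.8788−6.8959)/(184.4400−116.0700)=-0.0880; B=V−Δ·S=16.9415
The time-0 hedge costs 2.9483, which is the no-arbitrage price.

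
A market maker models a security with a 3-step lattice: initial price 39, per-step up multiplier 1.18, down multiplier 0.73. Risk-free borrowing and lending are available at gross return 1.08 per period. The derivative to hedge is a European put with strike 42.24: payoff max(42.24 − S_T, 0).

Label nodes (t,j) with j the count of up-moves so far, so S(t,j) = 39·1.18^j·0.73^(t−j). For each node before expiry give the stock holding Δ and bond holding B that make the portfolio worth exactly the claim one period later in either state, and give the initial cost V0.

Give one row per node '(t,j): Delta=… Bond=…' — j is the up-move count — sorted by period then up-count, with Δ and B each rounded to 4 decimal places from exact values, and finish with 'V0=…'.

Since d<R<u, set p* = (R−d)/(u−d) = 0.7778; price each node as the discounted p*-expectation of its children.
Terminal payoffs: V(3,0)=27.0683, V(3,1)=17.7159, V(3,2)=2.5984, V(3,3)=0.0000
(2,0): S=20.7831. Δ = (V_up−V_dn)/(S_up−S_dn) = (17.7159−27.0683)/(24.5241−15.1717) = -1.0000. V = [p*·17.7159 + (1−p*)·27.0683]/1.08 = 18.3280. B = V − Δ·S = 39.1111.
(2,1): S=33.5946. Δ = (V_up−V_dn)/(S_up−S_dn) = (2.5984−17.7159)/(39.6416−24.5241) = -1.0000. V = [p*·2.5984 + (1−p*)·17.7159]/1.08 = 5.5165. B = V − Δ·S = 39.1111.
(2,2): S=54.3036. Δ = (V_up−V_dn)/(S_up−S_dn) = (0.0000−2.5984)/(64.0782−39.6416) = -0.1063. V = [p*·0.0000 + (1−p*)·2.5984]/1.08 = 0.5346. B = V − Δ·S = 6.3088.
(1,0): S=28.4700. Δ = (V_up−V_dn)/(S_up−S_dn) = (5.5165−18.3280)/(33.5946−20.7831) = -1.0000. V = [p*·5.5165 + (1−p*)·18.3280]/1.08 = 7.7440. B = V − Δ·S = 36.2140.
(1,1): S=46.0200. Δ = (V_up−V_dn)/(S_up−S_dn) = (0.5346−5.5165)/(54.3036−33.5946) = -0.2406. V = [p*·0.5346 + (1−p*)·5.5165]/1.08 = 1.5201. B = V − Δ·S = 12.5909.
(0,0): S=39.0000. Δ = (V_up−V_dn)/(S_up−S_dn) = (1.5201−7.7440)/(46.0200−28.4700) = -0.3546. V = [p*·1.5201 + (1−p*)·7.7440]/1.08 = 2.6881. B = V − Δ·S = 16.5190.
Root portfolio cost Δ·39+B reproduces V0=2.6881.

(0,0): Delta=-0.3546 Bond=16.5190
(1,0): Delta=-1.0000 Bond=36.2140
(1,1): Delta=-0.2406 Bond=12.5909
(2,0): Delta=-1.0000 Bond=39.1111
(2,1): Delta=-1.0000 Bond=39.1111
(2,2): Delta=-0.1063 Bond=6.3088
V0=2.6881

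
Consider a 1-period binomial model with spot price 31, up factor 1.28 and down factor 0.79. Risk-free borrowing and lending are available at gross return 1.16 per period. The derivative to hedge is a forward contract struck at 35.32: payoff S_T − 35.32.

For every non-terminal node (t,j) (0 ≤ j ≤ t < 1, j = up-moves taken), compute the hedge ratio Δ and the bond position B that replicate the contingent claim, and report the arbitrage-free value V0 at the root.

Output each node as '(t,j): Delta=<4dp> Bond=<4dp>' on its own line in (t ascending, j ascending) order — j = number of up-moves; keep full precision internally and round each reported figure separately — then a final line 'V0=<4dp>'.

(0,0): Delta=1.0000 Bond=-30.4483
V0=0.5517

Risk-neutral probability p* = (R−d)/(u−d) = (1.16−0.79)/(1.28−0.79) = 0.7551.
At expiry t=1: V(1,0)=-10.8300, V(1,1)=4.3600
(0,0): S=31.0000. Δ = (V_up−V_dn)/(S_up−S_dn) = (4.3600−-10.8300)/(39.6800−24.4900) = 1.0000. V = [p*·4.3600 + (1−p*)·-10.8300]/1.16 = 0.5517. B = V − Δ·S = -30.4483.
Each (Δ,B) replicates both successor values, so the strategy is self-financing and V0 is arbitrage-free.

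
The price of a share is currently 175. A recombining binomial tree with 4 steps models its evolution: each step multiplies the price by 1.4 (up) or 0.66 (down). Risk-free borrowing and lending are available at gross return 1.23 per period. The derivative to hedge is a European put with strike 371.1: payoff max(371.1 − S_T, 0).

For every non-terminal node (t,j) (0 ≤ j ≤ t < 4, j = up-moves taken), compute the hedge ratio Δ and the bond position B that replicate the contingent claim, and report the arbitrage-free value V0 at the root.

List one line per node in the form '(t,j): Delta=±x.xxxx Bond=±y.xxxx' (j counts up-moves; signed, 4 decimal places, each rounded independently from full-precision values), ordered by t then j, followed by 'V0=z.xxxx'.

(0,0): Delta=-0.4288 Bond=108.4978
(1,0): Delta=-1.0000 Bond=199.4232
(1,1): Delta=-0.3485 Bond=113.7767
(2,0): Delta=-1.0000 Bond=245.2905
(2,1): Delta=-1.0000 Bond=245.2905
(2,2): Delta=-0.2569 Bond=108.5267
(3,0): Delta=-1.0000 Bond=301.7073
(3,1): Delta=-1.0000 Bond=301.7073
(3,2): Delta=-1.0000 Bond=301.7073
(3,3): Delta=-0.1524 Bond=83.3171
V0=33.4537

The replicating-portfolio and risk-neutral prices coincide; use p* = (1.23−0.66)/(1.4−0.66) = 0.7703 for the latter.
Payoff layer (t=4): V(4,0)=337.8942, V(4,1)=300.6635, V(4,2)=221.6892, V(4,3)=54.1680, V(4,4)=0.0000
(3,0): S=50.3118. Δ = (V_up−V_dn)/(S_up−S_dn) = (300.6635−337.8942)/(70.4365−33.2058) = -1.0000. V = [p*·300.6635 + (1−p*)·337.8942]/1.23 = 251.3955. B = V − Δ·S = 301.7073.
(3,1): S=106.7220. Δ = (V_up−V_dn)/(S_up−S_dn) = (221.6892−300.6635)/(149.4108−70.4365) = -1.0000. V = [p*·221.6892 + (1−p*)·300.6635]/1.23 = 194.9853. B = V − Δ·S = 301.7073.
(3,2): S=226.3800. Δ = (V_up−V_dn)/(S_up−S_dn) = (54.1680−221.6892)/(316.9320−149.4108) = -1.0000. V = [p*·54.1680 + (1−p*)·221.6892]/1.23 = 75.3273. B = V − Δ·S = 301.7073.
(3,3): S=480.2000. Δ = (V_up−V_dn)/(S_up−S_dn) = (0.0000−54.1680)/(672.2800−316.9320) = -0.1524. V = [p*·0.0000 + (1−p*)·54.1680]/1.23 = 10.1171. B = V − Δ·S = 83.3171.
(2,0): S=76.2300. Δ = (V_up−V_dn)/(S_up−S_dn) = (194.9853−251.3955)/(106.7220−50.3118) = -1.0000. V = [p*·194.9853 + (1−p*)·251.3955]/1.23 = 169.0605. B = V − Δ·S = 245.2905.
(2,1): S=161.7000. Δ = (V_up−V_dn)/(S_up−S_dn) = (75.3273−194.9853)/(226.3800−106.7220) = -1.0000. V = [p*·75.3273 + (1−p*)·194.9853]/1.23 = 83.5905. B = V − Δ·S = 245.2905.
(2,2): S=343.0000. Δ = (V_up−V_dn)/(S_up−S_dn) = (10.1171−75.3273)/(480.2000−226.3800) = -0.2569. V = [p*·10.1171 + (1−p*)·75.3273]/1.23 = 20.4047. B = V − Δ·S = 108.5267.
(1,0): S=115.5000. Δ = (V_up−V_dn)/(S_up−S_dn) = (83.5905−169.0605)/(161.7000−76.2300) = -1.0000. V = [p*·83.5905 + (1−p*)·169.0605]/1.23 = 83.9232. B = V − Δ·S = 199.4232.
(1,1): S=245.0000. Δ = (V_up−V_dn)/(S_up−S_dn) = (20.4047−83.5905)/(343.0000−161.7000) = -0.3485. V = [p*·20.4047 + (1−p*)·83.5905]/1.23 = 28.3905. B = V − Δ·S = 113.7767.
(0,0): S=175.0000. Δ = (V_up−V_dn)/(S_up−S_dn) = (28.3905−83.9232)/(245.0000−115.5000) = -0.4288. V = [p*·28.3905 + (1−p*)·83.9232]/1.23 = 33.4537. B = V − Δ·S = 108.4978.
Each (Δ,B) replicates both successor values, so the strategy is self-financing and V0 is arbitrage-free.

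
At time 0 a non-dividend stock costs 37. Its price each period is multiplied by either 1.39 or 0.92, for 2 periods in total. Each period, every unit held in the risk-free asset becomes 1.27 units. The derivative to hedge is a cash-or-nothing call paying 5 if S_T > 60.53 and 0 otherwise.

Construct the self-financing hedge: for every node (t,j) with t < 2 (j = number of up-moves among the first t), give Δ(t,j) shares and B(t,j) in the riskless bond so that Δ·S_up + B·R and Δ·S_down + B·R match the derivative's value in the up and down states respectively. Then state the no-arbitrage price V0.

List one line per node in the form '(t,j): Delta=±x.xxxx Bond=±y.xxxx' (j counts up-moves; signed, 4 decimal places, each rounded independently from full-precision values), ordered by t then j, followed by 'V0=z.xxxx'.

Risk-neutral probability p* = (R−d)/(u−d) = (1.27−0.92)/(1.39−0.92) = 0.7447.
Terminal payoffs: V(2,0)=0.0000, V(2,1)=0.0000, V(2,2)=5.0000
(1,0): S=34.0400. Δ = (V_up−V_dn)/(S_up−S_dn) = (0.0000−0.0000)/(47.3156−31.3168) = 0.0000. V = [p*·0.0000 + (1−p*)·0.0000]/1.27 = 0.0000. B = V − Δ·S = 0.0000.
(1,1): S=51.4300. Δ = (V_up−V_dn)/(S_up−S_dn) = (5.0000−0.0000)/(71.4877−47.3156) = 0.2069. V = [p*·5.0000 + (1−p*)·0.0000]/1.27 = 2.9318. B = V − Δ·S = -7.7065.
(0,0): S=37.0000. Δ = (V_up−V_dn)/(S_up−S_dn) = (2.9318−0.0000)/(51.4300−34.0400) = 0.1686. V = [p*·2.9318 + (1−p*)·0.0000]/1.27 = 1.7191. B = V − Δ·S = -4.5188.
Root portfolio cost Δ·37+B reproduces V0=1.7191.

(0,0): Delta=0.1686 Bond=-4.5188
(1,0): Delta=0.0000 Bond=0.0000
(1,1): Delta=0.2069 Bond=-7.7065
V0=1.7191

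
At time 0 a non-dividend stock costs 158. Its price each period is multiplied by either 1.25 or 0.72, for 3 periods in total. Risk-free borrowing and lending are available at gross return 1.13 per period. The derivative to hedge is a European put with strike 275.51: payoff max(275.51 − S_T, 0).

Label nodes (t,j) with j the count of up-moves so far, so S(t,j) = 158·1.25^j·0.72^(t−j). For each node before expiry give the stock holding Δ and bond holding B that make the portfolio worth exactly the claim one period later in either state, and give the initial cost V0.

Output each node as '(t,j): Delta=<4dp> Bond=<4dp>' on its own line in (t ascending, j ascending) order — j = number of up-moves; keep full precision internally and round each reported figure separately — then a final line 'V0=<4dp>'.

Under the risk-neutral measure, an up-move has probability p* = (R−d)/(u−d) = 0.7736 and values discount at R = 1.13.
Terminal payoffs: V(3,0)=216.5368, V(3,1)=173.1260, V(3,2)=97.7600, V(3,3)=0.0000
  t=2,j=0: stock 81.9072 → up 102.3840 (V=173.1260), down 58.9732 (V=216.5368). Price 161.9070; hedge Δ=-1.0000, bond B=243.8142.
  t=2,j=1: stock 142.2000 → up 177.7500 (V=97.7600), down 102.3840 (V=173.1260). Price 101.6142; hedge Δ=-1.0000, bond B=243.8142.
  t=2,j=2: stock 246.8750 → up 308.5938 (V=0.0000), down 177.7500 (V=97.7600). Price 19.5879; hedge Δ=-0.7472, bond B=204.0407.
  t=1,j=0: stock 113.7600 → up 142.2000 (V=101.6142), down 81.9072 (V=161.9070). Price 102.0047; hedge Δ=-1.0000, bond B=215.7647.
  t=1,j=1: stock 197.5000 → up 246.8750 (V=19.5879), down 142.2000 (V=101.6142). Price 33.7698; hedge Δ=-0.7836, bond B=188.5363.
  t=0,j=0: stock 158.0000 → up 197.5000 (V=33.7698), down 113.7600 (V=102.0047). Price 43.5568; hedge Δ=-0.8148, bond B=172.3020.
Root portfolio cost Δ·158+B reproduces V0=43.5568.

(0,0): Delta=-0.8148 Bond=172.3020
(1,0): Delta=-1.0000 Bond=215.7647
(1,1): Delta=-0.7836 Bond=188.5363
(2,0): Delta=-1.0000 Bond=243.8142
(2,1): Delta=-1.0000 Bond=243.8142
(2,2): Delta=-0.7472 Bond=204.0407
V0=43.5568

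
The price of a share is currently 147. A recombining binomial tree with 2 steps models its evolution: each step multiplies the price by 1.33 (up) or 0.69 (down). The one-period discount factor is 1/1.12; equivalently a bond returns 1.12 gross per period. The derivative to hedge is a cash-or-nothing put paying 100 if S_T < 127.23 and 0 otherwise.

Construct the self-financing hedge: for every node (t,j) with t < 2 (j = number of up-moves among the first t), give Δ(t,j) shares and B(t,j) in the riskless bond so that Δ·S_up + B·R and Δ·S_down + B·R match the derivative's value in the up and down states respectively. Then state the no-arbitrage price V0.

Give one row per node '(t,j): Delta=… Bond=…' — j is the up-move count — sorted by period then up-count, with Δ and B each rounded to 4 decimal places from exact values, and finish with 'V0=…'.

(0,0): Delta=-0.3114 Bond=54.3594
(1,0): Delta=-1.5405 Bond=185.5469
(1,1): Delta=0.0000 Bond=0.0000
V0=8.5831

Under the risk-neutral measure, an up-move has probability p* = (R−d)/(u−d) = 0.6719 and values discount at R = 1.12.
Terminal payoffs: V(2,0)=100.0000, V(2,1)=0.0000, V(2,2)=0.0000
Node (1,0) S=101.4300: V=(p*·0.0000+(1−p*)·100.0000)/1.12=29.2969; Δ=(0.0000−100.0000)/(134.9019−69.9867)=-1.5405; B=V−Δ·S=185.5469
Node (1,1) S=195.5100: V=(p*·0.0000+(1−p*)·0.0000)/1.12=0.0000; Δ=(0.0000−0.0000)/(260.0283−134.9019)=0.0000; B=V−Δ·S=0.0000
Node (0,0) S=147.0000: V=(p*·0.0000+(1−p*)·29.2969)/1.12=8.5831; Δ=(0.0000−29.2969)/(195.5100−101.4300)=-0.3114; B=V−Δ·S=54.3594
Self-financing check: at every node Δ·S+B equals the discounted successor values.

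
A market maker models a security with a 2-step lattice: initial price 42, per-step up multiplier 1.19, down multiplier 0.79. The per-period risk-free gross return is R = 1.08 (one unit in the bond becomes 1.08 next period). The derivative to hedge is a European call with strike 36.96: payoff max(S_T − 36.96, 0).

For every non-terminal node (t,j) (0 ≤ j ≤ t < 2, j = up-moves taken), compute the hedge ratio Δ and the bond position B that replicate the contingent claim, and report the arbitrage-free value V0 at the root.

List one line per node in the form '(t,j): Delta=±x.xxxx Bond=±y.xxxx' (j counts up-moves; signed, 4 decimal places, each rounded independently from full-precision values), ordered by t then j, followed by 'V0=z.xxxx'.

The replicating-portfolio and risk-neutral prices coincide; use p* = (1.08−0.79)/(1.19−0.79) = 0.7250 for the latter.
Payoff layer (t=2): V(2,0)=0.0000, V(2,1)=2.5242, V(2,2)=22.5162
Node (1,0) S=33.1800: V=(p*·2.5242+(1−p*)·0.0000)/1.08=1.6945; Δ=(2.5242−0.0000)/(39.4842−26.2122)=0.1902; B=V−Δ·S=-4.6160
Node (1,1) S=49.9800: V=(p*·22.5162+(1−p*)·2.5242)/1.08=15.7578; Δ=(22.5162−2.5242)/(59.4762−39.4842)=1.0000; B=V−Δ·S=-34.2222
Node (0,0) S=42.0000: V=(p*·15.7578+(1−p*)·1.6945)/1.08=11.0096; Δ=(15.7578−1.6945)/(49.9800−33.1800)=0.8371; B=V−Δ·S=-24.1486
Self-financing check: at every node Δ·S+B equals the discounted successor values.

(0,0): Delta=0.8371 Bond=-24.1486
(1,0): Delta=0.1902 Bond=-4.6160
(1,1): Delta=1.0000 Bond=-34.2222
V0=11.0096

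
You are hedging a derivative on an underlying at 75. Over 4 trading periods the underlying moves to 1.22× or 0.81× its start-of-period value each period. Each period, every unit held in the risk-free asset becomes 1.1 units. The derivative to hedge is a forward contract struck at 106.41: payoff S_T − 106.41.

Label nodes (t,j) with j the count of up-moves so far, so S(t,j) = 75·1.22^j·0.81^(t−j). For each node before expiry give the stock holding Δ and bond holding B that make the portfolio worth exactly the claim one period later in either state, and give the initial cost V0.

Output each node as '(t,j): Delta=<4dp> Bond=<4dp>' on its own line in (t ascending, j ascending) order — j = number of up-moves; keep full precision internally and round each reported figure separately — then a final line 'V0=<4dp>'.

The replicating-portfolio and risk-neutral prices coincide; use p* = (1.1−0.81)/(1.22−0.81) = 0.7073 for the latter.
Terminal values V(4,·): V(4,0)=-74.1250, V(4,1)=-57.7831, V(4,2)=-33.1696, V(4,3)=3.9028, V(4,4)=59.7401
  t=3,j=0: stock 39.8581 → up 48.6269 (V=-57.7831), down 32.2850 (V=-74.1250). Price -56.8783; hedge Δ=1.0000, bond B=-96.7364.
  t=3,j=1: stock 60.0332 → up 73.2404 (V=-33.1696), down 48.6269 (V=-57.7831). Price -36.7032; hedge Δ=1.0000, bond B=-96.7364.
  t=3,j=2: stock 90.4203 → up 110.3128 (V=3.9028), down 73.2404 (V=-33.1696). Price -6.3161; hedge Δ=1.0000, bond B=-96.7364.
  t=3,j=3: stock 136.1886 → up 166.1501 (V=59.7401), down 110.3128 (V=3.9028). Price 39.4522; hedge Δ=1.0000, bond B=-96.7364.
  t=2,j=0: stock 49.2075 → up 60.0332 (V=-36.7032), down 39.8581 (V=-56.8783). Price -38.7346; hedge Δ=1.0000, bond B=-87.9421.
  t=2,j=1: stock 74.1150 → up 90.4203 (V=-6.3161), down 60.0332 (V=-36.7032). Price -13.8271; hedge Δ=1.0000, bond B=-87.9421.
  t=2,j=2: stock 111.6300 → up 136.1886 (V=39.4522), down 90.4203 (V=-6.3161). Price 23.6879; hedge Δ=1.0000, bond B=-87.9421.
  t=1,j=0: stock 60.7500 → up 74.1150 (V=-13.8271), down 49.2075 (V=-38.7346). Price -19.1974; hedge Δ=1.0000, bond B=-79.9474.
  t=1,j=1: stock 91.5000 → up 111.6300 (V=23.6879), down 74.1150 (V=-13.8271). Price 11.5526; hedge Δ=1.0000, bond B=-79.9474.
  t=0,j=0: stock 75.0000 → up 91.5000 (V=11.5526), down 60.7500 (V=-19.1974). Price 2.3205; hedge Δ=1.0000, bond B=-72.6795.
Each (Δ,B) replicates both successor values, so the strategy is self-financing and V0 is arbitrage-free.

(0,0): Delta=1.0000 Bond=-72.6795
(1,0): Delta=1.0000 Bond=-79.9474
(1,1): Delta=1.0000 Bond=-79.9474
(2,0): Delta=1.0000 Bond=-87.9421
(2,1): Delta=1.0000 Bond=-87.9421
(2,2): Delta=1.0000 Bond=-87.9421
(3,0): Delta=1.0000 Bond=-96.7364
(3,1): Delta=1.0000 Bond=-96.7364
(3,2): Delta=1.0000 Bond=-96.7364
(3,3): Delta=1.0000 Bond=-96.7364
V0=2.3205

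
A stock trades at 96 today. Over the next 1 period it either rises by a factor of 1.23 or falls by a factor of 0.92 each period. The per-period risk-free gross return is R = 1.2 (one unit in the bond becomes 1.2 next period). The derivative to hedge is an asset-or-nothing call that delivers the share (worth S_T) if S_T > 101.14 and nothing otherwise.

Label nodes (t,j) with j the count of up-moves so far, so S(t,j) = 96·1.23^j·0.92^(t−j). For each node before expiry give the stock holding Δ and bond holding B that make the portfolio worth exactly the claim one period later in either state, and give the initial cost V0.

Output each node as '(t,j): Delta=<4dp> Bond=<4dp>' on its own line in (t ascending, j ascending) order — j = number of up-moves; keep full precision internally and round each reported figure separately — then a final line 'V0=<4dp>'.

(0,0): Delta=3.9677 Bond=-292.0258
V0=88.8774

Since d<R<u, set p* = (R−d)/(u−d) = 0.9032; price each node as the discounted p*-expectation of its children.
Payoff layer (t=1): V(1,0)=0.0000, V(1,1)=118.0800
Node (0,0) S=96.0000: V=(p*·118.0800+(1−p*)·0.0000)/1.2=88.8774; Δ=(118.0800−0.0000)/(118.0800−88.3200)=3.9677; B=V−Δ·S=-292.0258
Each (Δ,B) replicates both successor values, so the strategy is self-financing and V0 is arbitrage-free.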